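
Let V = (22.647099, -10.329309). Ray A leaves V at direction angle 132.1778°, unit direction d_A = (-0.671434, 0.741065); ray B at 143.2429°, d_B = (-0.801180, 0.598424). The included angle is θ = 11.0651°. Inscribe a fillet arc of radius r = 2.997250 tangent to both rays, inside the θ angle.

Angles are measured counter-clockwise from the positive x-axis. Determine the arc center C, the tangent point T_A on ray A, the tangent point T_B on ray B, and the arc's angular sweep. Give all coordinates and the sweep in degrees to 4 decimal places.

center=(-0.3505,10.5893) T_A=(1.8707,12.6017) T_B=(-2.1441,8.1879) sweep=168.9349

bisector direction at 137.7104° = (-0.739753,0.672879)
center distance |VC| = r/sin(θ/2) = 2.997250/sin(5.5325°) = 31.088185
C = V + |VC|·bis = (-0.3505,10.5893)
T_A = V + ((C−V)·d_A)·d_A = V + 30.9434·d_A = (1.8707,12.6017)
T_B = V + ((C−V)·d_B)·d_B = V + 30.9434·d_B = (-2.1441,8.1879)
sweep = 180° − θ = 168.9349°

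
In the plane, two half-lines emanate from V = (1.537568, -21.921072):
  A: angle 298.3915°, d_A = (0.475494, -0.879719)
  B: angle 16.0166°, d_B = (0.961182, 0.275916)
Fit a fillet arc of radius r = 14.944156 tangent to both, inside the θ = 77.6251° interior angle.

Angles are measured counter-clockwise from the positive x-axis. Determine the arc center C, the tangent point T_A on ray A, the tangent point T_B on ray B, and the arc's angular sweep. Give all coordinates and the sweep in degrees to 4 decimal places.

bisector direction at 337.2040° = (0.921891,-0.387450)
center distance |VC| = r/sin(θ/2) = 14.944156/sin(38.8126°) = 23.842955
C = V + |VC|·bis = (23.5182,-31.1590)
T_A = V + ((C−V)·d_A)·d_A = V + 18.5784·d_A = (10.3715,-38.2649)
T_B = V + ((C−V)·d_B)·d_B = V + 18.5784·d_B = (19.3948,-16.7950)
sweep = 180° − θ = 102.3749°

center=(23.5182,-31.1590) T_A=(10.3715,-38.2649) T_B=(19.3948,-16.7950) sweep=102.3749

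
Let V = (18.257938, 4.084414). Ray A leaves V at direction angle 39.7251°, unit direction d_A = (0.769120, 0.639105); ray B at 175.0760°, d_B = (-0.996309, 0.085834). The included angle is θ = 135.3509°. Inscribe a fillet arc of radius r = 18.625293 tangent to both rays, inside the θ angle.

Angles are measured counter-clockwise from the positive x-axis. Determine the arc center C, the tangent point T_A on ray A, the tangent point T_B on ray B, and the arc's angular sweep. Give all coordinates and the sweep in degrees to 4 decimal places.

center=(12.2367,23.2974) T_A=(24.1403,8.9724) T_B=(10.6380,4.7409) sweep=44.6491

bisector direction at 107.4005° = (-0.299050,0.954237)
center distance |VC| = r/sin(θ/2) = 18.625293/sin(67.6754°) = 20.134428
C = V + |VC|·bis = (12.2367,23.2974)
T_A = V + ((C−V)·d_A)·d_A = V + 7.6481·d_A = (24.1403,8.9724)
T_B = V + ((C−V)·d_B)·d_B = V + 7.6481·d_B = (10.6380,4.7409)
sweep = 180° − θ = 44.6491°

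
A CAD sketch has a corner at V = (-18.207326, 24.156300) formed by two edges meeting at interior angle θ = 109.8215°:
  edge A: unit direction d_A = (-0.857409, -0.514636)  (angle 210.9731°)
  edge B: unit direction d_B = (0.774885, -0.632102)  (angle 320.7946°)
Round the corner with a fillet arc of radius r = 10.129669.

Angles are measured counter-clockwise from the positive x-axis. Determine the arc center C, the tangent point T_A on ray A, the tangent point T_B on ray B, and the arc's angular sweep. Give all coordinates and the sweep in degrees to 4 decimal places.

center=(-19.0959,11.8087) T_A=(-24.3090,20.4939) T_B=(-12.6929,19.6580) sweep=70.1785

bisector direction at 265.8838° = (-0.071779,-0.997421)
center distance |VC| = r/sin(θ/2) = 10.129669/sin(54.9108°) = 12.379560
C = V + |VC|·bis = (-19.0959,11.8087)
T_A = V + ((C−V)·d_A)·d_A = V + 7.1164·d_A = (-24.3090,20.4939)
T_B = V + ((C−V)·d_B)·d_B = V + 7.1164·d_B = (-12.6929,19.6580)
sweep = 180° − θ = 70.1785°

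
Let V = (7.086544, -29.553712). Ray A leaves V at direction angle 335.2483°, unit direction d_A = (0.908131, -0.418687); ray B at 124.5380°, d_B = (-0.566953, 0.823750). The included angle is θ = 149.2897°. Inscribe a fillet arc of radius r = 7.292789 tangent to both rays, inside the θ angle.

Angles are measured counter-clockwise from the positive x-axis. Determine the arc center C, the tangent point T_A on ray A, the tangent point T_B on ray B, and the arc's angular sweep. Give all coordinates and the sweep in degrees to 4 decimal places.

center=(11.9586,-23.7694) T_A=(8.9052,-30.3922) T_B=(5.9511,-27.9040) sweep=30.7103

bisector direction at 49.8931° = (0.644215,0.764844)
center distance |VC| = r/sin(θ/2) = 7.292789/sin(74.6449°) = 7.562757
C = V + |VC|·bis = (11.9586,-23.7694)
T_A = V + ((C−V)·d_A)·d_A = V + 2.0026·d_A = (8.9052,-30.3922)
T_B = V + ((C−V)·d_B)·d_B = V + 2.0026·d_B = (5.9511,-27.9040)
sweep = 180° − θ = 30.7103°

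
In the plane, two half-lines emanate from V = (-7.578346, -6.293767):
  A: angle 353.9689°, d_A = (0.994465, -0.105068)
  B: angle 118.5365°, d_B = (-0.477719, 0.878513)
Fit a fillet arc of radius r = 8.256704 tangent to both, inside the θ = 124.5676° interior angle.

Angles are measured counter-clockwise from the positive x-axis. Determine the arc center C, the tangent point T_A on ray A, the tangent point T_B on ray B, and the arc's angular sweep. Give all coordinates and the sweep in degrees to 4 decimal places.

bisector direction at 56.2527° = (0.555531,0.831496)
center distance |VC| = r/sin(θ/2) = 8.256704/sin(62.2838°) = 9.326846
C = V + |VC|·bis = (-2.3970,1.4615)
T_A = V + ((C−V)·d_A)·d_A = V + 4.3378·d_A = (-3.2645,-6.7495)
T_B = V + ((C−V)·d_B)·d_B = V + 4.3378·d_B = (-9.6506,-2.4829)
sweep = 180° − θ = 55.4324°

center=(-2.3970,1.4615) T_A=(-3.2645,-6.7495) T_B=(-9.6506,-2.4829) sweep=55.4324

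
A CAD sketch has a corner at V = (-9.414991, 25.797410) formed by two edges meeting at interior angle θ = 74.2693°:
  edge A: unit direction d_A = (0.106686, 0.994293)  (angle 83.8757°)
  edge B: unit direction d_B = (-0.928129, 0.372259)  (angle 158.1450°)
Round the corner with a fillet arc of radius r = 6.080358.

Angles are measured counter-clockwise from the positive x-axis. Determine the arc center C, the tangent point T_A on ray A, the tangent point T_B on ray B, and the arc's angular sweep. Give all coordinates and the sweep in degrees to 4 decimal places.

bisector direction at 121.0103° = (-0.515193,0.857074)
center distance |VC| = r/sin(θ/2) = 6.080358/sin(37.1347°) = 10.071984
C = V + |VC|·bis = (-14.6040,34.4298)
T_A = V + ((C−V)·d_A)·d_A = V + 8.0296·d_A = (-8.5583,33.7812)
T_B = V + ((C−V)·d_B)·d_B = V + 8.0296·d_B = (-16.8675,28.7865)
sweep = 180° − θ = 105.7307°

center=(-14.6040,34.4298) T_A=(-8.5583,33.7812) T_B=(-16.8675,28.7865) sweep=105.7307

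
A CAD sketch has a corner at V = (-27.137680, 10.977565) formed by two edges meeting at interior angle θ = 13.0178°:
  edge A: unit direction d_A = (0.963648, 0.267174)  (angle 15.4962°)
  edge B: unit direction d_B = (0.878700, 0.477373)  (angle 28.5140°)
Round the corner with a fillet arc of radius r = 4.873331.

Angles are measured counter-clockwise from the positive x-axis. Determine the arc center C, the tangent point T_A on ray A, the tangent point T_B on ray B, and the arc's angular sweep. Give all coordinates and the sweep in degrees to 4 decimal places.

center=(12.7213,27.0857) T_A=(14.0233,22.3896) T_B=(10.3949,31.3679) sweep=166.9822

bisector direction at 22.0051° = (0.927151,0.374689)
center distance |VC| = r/sin(θ/2) = 4.873331/sin(6.5089°) = 42.990794
C = V + |VC|·bis = (12.7213,27.0857)
T_A = V + ((C−V)·d_A)·d_A = V + 42.7137·d_A = (14.0233,22.3896)
T_B = V + ((C−V)·d_B)·d_B = V + 42.7137·d_B = (10.3949,31.3679)
sweep = 180° − θ = 166.9822°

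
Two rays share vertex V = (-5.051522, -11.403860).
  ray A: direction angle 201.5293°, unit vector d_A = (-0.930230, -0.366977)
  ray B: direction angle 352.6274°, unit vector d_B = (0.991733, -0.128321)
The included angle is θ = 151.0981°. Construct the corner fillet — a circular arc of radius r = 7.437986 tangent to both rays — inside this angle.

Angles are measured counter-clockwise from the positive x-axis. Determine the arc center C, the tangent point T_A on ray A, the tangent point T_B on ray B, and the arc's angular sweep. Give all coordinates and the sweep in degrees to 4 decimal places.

center=(-4.1050,-19.0263) T_A=(-6.8346,-12.1073) T_B=(-3.1506,-11.6498) sweep=28.9019

bisector direction at 277.0784° = (0.123227,-0.992379)
center distance |VC| = r/sin(θ/2) = 7.437986/sin(75.5490°) = 7.681000
C = V + |VC|·bis = (-4.1050,-19.0263)
T_A = V + ((C−V)·d_A)·d_A = V + 1.9168·d_A = (-6.8346,-12.1073)
T_B = V + ((C−V)·d_B)·d_B = V + 1.9168·d_B = (-3.1506,-11.6498)
sweep = 180° − θ = 28.9019°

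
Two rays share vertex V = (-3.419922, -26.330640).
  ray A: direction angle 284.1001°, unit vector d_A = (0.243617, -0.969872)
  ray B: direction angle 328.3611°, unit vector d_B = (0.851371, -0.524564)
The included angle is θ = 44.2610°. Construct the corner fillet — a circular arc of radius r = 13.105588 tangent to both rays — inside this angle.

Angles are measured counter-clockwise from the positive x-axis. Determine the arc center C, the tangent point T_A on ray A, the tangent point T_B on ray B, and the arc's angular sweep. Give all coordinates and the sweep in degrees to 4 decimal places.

center=(17.1416,-54.3929) T_A=(4.4309,-57.5857) T_B=(24.0163,-43.2352) sweep=135.7390

bisector direction at 306.2306° = (0.591037,-0.806645)
center distance |VC| = r/sin(θ/2) = 13.105588/sin(22.1305°) = 34.788908
C = V + |VC|·bis = (17.1416,-54.3929)
T_A = V + ((C−V)·d_A)·d_A = V + 32.2259·d_A = (4.4309,-57.5857)
T_B = V + ((C−V)·d_B)·d_B = V + 32.2259·d_B = (24.0163,-43.2352)
sweep = 180° − θ = 135.7390°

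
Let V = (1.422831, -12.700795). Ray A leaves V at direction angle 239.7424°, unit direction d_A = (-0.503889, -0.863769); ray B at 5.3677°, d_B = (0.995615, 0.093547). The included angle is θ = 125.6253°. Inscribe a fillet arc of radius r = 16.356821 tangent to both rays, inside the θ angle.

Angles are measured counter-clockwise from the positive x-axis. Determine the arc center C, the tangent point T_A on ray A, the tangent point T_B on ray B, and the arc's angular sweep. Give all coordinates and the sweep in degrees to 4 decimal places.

bisector direction at 302.5551° = (0.538110,-0.842875)
center distance |VC| = r/sin(θ/2) = 16.356821/sin(62.8126°) = 18.388424
C = V + |VC|·bis = (11.3178,-28.1999)
T_A = V + ((C−V)·d_A)·d_A = V + 8.4017·d_A = (-2.8107,-19.9579)
T_B = V + ((C−V)·d_B)·d_B = V + 8.4017·d_B = (9.7877,-11.9148)
sweep = 180° − θ = 54.3747°

center=(11.3178,-28.1999) T_A=(-2.8107,-19.9579) T_B=(9.7877,-11.9148) sweep=54.3747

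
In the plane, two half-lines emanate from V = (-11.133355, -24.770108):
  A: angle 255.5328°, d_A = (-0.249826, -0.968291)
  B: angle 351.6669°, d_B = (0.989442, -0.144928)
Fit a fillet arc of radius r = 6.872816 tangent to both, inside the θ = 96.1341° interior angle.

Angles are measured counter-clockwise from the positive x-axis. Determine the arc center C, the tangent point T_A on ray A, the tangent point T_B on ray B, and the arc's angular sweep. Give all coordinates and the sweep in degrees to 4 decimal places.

bisector direction at 303.5999° = (0.553389,-0.832923)
center distance |VC| = r/sin(θ/2) = 6.872816/sin(48.0671°) = 9.238558
C = V + |VC|·bis = (-6.0208,-32.4651)
T_A = V + ((C−V)·d_A)·d_A = V + 6.1738·d_A = (-12.6757,-30.7481)
T_B = V + ((C−V)·d_B)·d_B = V + 6.1738·d_B = (-5.0248,-25.6649)
sweep = 180° − θ = 83.8659°

center=(-6.0208,-32.4651) T_A=(-12.6757,-30.7481) T_B=(-5.0248,-25.6649) sweep=83.8659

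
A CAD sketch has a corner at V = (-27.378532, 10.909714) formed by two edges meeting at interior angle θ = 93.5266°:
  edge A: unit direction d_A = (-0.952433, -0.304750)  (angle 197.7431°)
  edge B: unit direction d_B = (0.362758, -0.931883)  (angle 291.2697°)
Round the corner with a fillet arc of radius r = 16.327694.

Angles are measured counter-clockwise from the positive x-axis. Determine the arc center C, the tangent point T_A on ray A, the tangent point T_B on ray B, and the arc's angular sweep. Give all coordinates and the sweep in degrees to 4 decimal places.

bisector direction at 244.5064° = (-0.430410,-0.902633)
center distance |VC| = r/sin(θ/2) = 16.327694/sin(46.7633°) = 22.411835
C = V + |VC|·bis = (-37.0248,-9.3200)
T_A = V + ((C−V)·d_A)·d_A = V + 15.3524·d_A = (-42.0007,6.2311)
T_B = V + ((C−V)·d_B)·d_B = V + 15.3524·d_B = (-21.8093,-3.3969)
sweep = 180° − θ = 86.4734°

center=(-37.0248,-9.3200) T_A=(-42.0007,6.2311) T_B=(-21.8093,-3.3969) sweep=86.4734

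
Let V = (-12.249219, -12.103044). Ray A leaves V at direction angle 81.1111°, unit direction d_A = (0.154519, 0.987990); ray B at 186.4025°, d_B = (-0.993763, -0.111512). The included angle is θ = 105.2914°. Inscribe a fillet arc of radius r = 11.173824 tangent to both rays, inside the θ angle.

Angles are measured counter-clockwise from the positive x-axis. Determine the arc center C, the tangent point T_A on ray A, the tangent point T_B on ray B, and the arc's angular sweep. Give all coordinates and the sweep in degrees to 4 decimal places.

bisector direction at 133.7568° = (-0.691599,0.722282)
center distance |VC| = r/sin(θ/2) = 11.173824/sin(52.6457°) = 14.056914
C = V + |VC|·bis = (-21.9710,-1.9500)
T_A = V + ((C−V)·d_A)·d_A = V + 8.5289·d_A = (-10.9313,-3.6766)
T_B = V + ((C−V)·d_B)·d_B = V + 8.5289·d_B = (-20.7249,-13.0541)
sweep = 180° − θ = 74.7086°

center=(-21.9710,-1.9500) T_A=(-10.9313,-3.6766) T_B=(-20.7249,-13.0541) sweep=74.7086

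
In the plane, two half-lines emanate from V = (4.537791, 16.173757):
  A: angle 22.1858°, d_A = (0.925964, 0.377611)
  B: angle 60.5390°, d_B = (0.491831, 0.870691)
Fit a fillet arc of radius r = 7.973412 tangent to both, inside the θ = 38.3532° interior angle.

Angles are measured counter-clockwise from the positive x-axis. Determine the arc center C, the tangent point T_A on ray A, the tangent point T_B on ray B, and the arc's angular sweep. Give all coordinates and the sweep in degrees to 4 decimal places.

center=(22.7562,32.2142) T_A=(25.7671,24.8311) T_B=(15.8138,36.1358) sweep=141.6468

bisector direction at 41.3624° = (0.750545,0.660819)
center distance |VC| = r/sin(θ/2) = 7.973412/sin(19.1766°) = 24.273592
C = V + |VC|·bis = (22.7562,32.2142)
T_A = V + ((C−V)·d_A)·d_A = V + 22.9267·d_A = (25.7671,24.8311)
T_B = V + ((C−V)·d_B)·d_B = V + 22.9267·d_B = (15.8138,36.1358)
sweep = 180° − θ = 141.6468°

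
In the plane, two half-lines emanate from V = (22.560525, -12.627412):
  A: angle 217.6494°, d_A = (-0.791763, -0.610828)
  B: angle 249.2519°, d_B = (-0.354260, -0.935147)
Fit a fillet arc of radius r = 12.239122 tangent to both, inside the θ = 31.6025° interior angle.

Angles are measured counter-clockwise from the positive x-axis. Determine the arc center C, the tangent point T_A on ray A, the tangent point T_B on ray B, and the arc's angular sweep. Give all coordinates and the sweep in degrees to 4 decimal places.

bisector direction at 233.4506° = (-0.595515,-0.803344)
center distance |VC| = r/sin(θ/2) = 12.239122/sin(15.8012°) = 44.946993
C = V + |VC|·bis = (-4.2061,-48.7353)
T_A = V + ((C−V)·d_A)·d_A = V + 43.2485·d_A = (-11.6821,-39.0448)
T_B = V + ((C−V)·d_B)·d_B = V + 43.2485·d_B = (7.2393,-53.0712)
sweep = 180° − θ = 148.3975°

center=(-4.2061,-48.7353) T_A=(-11.6821,-39.0448) T_B=(7.2393,-53.0712) sweep=148.3975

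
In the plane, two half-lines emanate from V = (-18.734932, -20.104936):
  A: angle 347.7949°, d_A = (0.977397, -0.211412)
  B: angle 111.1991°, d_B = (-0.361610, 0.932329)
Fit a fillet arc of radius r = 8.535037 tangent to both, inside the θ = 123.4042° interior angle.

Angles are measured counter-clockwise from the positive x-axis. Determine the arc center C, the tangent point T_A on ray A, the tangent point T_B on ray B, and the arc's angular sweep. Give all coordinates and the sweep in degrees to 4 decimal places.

center=(-12.4391,-12.7343) T_A=(-14.2436,-21.0764) T_B=(-20.3966,-15.8207) sweep=56.5958

bisector direction at 49.4970° = (0.649488,0.760372)
center distance |VC| = r/sin(θ/2) = 8.535037/sin(61.7021°) = 9.693456
C = V + |VC|·bis = (-12.4391,-12.7343)
T_A = V + ((C−V)·d_A)·d_A = V + 4.5952·d_A = (-14.2436,-21.0764)
T_B = V + ((C−V)·d_B)·d_B = V + 4.5952·d_B = (-20.3966,-15.8207)
sweep = 180° − θ = 56.5958°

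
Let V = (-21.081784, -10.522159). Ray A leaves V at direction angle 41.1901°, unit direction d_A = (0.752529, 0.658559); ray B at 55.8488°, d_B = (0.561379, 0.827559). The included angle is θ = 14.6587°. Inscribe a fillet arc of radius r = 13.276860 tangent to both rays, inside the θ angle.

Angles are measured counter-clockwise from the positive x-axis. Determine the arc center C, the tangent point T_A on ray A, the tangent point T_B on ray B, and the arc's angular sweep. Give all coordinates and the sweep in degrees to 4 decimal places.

center=(47.8525,67.4472) T_A=(56.5961,57.4560) T_B=(36.8652,74.9006) sweep=165.3413

bisector direction at 48.5195° = (0.662366,0.749181)
center distance |VC| = r/sin(θ/2) = 13.276860/sin(7.3293°) = 104.072898
C = V + |VC|·bis = (47.8525,67.4472)
T_A = V + ((C−V)·d_A)·d_A = V + 103.2225·d_A = (56.5961,57.4560)
T_B = V + ((C−V)·d_B)·d_B = V + 103.2225·d_B = (36.8652,74.9006)
sweep = 180° − θ = 165.3413°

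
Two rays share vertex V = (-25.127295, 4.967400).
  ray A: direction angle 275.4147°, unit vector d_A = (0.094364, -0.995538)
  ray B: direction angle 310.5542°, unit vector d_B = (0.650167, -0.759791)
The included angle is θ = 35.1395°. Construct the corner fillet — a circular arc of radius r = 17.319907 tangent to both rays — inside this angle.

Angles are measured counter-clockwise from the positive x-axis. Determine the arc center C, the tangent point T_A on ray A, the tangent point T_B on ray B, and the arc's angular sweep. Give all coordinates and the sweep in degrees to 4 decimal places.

center=(-2.7230,-47.8536) T_A=(-19.9657,-49.4880) T_B=(10.4365,-36.5928) sweep=144.8605

bisector direction at 292.9844° = (0.390481,-0.920611)
center distance |VC| = r/sin(θ/2) = 17.319907/sin(17.5697°) = 57.376030
C = V + |VC|·bis = (-2.7230,-47.8536)
T_A = V + ((C−V)·d_A)·d_A = V + 54.6994·d_A = (-19.9657,-49.4880)
T_B = V + ((C−V)·d_B)·d_B = V + 54.6994·d_B = (10.4365,-36.5928)
sweep = 180° − θ = 144.8605°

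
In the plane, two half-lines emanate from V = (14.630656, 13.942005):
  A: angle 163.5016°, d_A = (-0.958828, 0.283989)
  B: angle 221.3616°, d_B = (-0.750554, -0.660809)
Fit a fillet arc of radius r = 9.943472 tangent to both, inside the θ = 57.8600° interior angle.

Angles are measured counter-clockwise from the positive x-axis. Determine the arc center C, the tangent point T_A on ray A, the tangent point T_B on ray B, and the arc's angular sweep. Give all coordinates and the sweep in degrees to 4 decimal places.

bisector direction at 192.4316° = (-0.976554,-0.215274)
center distance |VC| = r/sin(θ/2) = 9.943472/sin(28.9300°) = 20.555376
C = V + |VC|·bis = (-5.4428,9.5170)
T_A = V + ((C−V)·d_A)·d_A = V + 17.9903·d_A = (-2.6189,19.0510)
T_B = V + ((C−V)·d_B)·d_B = V + 17.9903·d_B = (1.1280,2.0539)
sweep = 180° − θ = 122.1400°

center=(-5.4428,9.5170) T_A=(-2.6189,19.0510) T_B=(1.1280,2.0539) sweep=122.1400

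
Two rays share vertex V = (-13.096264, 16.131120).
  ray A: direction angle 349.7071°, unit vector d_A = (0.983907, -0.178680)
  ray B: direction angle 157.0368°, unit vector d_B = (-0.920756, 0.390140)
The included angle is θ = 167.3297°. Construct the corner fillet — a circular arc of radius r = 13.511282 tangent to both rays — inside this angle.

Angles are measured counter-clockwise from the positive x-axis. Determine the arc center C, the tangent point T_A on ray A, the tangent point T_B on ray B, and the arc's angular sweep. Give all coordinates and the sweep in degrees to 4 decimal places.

center=(-9.2062,29.1569) T_A=(-11.6204,15.8631) T_B=(-14.4774,16.7163) sweep=12.6703

bisector direction at 73.3719° = (0.286157,0.958183)
center distance |VC| = r/sin(θ/2) = 13.511282/sin(83.6649°) = 13.594296
C = V + |VC|·bis = (-9.2062,29.1569)
T_A = V + ((C−V)·d_A)·d_A = V + 1.5000·d_A = (-11.6204,15.8631)
T_B = V + ((C−V)·d_B)·d_B = V + 1.5000·d_B = (-14.4774,16.7163)
sweep = 180° − θ = 12.6703°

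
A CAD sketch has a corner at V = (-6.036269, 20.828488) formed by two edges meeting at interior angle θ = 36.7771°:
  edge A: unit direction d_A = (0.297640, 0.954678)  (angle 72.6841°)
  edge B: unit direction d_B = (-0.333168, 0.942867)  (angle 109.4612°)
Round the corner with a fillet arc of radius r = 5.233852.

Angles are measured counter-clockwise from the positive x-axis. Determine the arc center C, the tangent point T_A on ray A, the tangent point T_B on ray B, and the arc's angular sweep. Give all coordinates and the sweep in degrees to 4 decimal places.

bisector direction at 91.0727° = (-0.018720,0.999825)
center distance |VC| = r/sin(θ/2) = 5.233852/sin(18.3885°) = 16.591206
C = V + |VC|·bis = (-6.3469,37.4168)
T_A = V + ((C−V)·d_A)·d_A = V + 15.7440·d_A = (-1.3502,35.8590)
T_B = V + ((C−V)·d_B)·d_B = V + 15.7440·d_B = (-11.2817,35.6730)
sweep = 180° − θ = 143.2229°

center=(-6.3469,37.4168) T_A=(-1.3502,35.8590) T_B=(-11.2817,35.6730) sweep=143.2229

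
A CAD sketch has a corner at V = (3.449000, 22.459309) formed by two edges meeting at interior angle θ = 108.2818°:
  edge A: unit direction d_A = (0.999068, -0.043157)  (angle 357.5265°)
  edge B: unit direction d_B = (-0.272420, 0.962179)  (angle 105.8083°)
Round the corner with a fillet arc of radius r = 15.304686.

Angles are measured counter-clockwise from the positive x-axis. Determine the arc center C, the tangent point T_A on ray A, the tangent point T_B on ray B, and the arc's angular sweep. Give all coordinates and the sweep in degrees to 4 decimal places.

bisector direction at 51.6674° = (0.620225,0.784424)
center distance |VC| = r/sin(θ/2) = 15.304686/sin(54.1409°) = 18.883950
C = V + |VC|·bis = (15.1613,37.2723)
T_A = V + ((C−V)·d_A)·d_A = V + 11.0621·d_A = (14.5008,21.9819)
T_B = V + ((C−V)·d_B)·d_B = V + 11.0621·d_B = (0.4355,33.1030)
sweep = 180° − θ = 71.7182°

center=(15.1613,37.2723) T_A=(14.5008,21.9819) T_B=(0.4355,33.1030) sweep=71.7182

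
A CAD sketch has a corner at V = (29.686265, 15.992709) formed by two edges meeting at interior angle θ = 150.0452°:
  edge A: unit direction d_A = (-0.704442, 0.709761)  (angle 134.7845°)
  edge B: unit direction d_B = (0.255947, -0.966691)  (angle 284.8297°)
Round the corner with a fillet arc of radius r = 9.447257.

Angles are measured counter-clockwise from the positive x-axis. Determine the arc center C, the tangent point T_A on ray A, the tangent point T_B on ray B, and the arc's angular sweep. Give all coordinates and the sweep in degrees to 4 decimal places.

center=(21.2006,11.1315) T_A=(27.9059,17.7866) T_B=(30.3331,13.5495) sweep=29.9548

bisector direction at 209.8071° = (-0.867704,-0.497081)
center distance |VC| = r/sin(θ/2) = 9.447257/sin(75.0226°) = 9.779487
C = V + |VC|·bis = (21.2006,11.1315)
T_A = V + ((C−V)·d_A)·d_A = V + 2.5274·d_A = (27.9059,17.7866)
T_B = V + ((C−V)·d_B)·d_B = V + 2.5274·d_B = (30.3331,13.5495)
sweep = 180° − θ = 29.9548°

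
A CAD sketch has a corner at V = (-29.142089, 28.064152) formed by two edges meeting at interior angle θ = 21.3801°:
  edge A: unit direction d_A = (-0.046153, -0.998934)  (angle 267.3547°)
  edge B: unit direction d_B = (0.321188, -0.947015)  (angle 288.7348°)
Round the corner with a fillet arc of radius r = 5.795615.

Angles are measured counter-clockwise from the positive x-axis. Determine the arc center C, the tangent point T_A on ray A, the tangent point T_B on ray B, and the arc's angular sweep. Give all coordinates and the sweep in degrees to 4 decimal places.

center=(-24.7696,-2.8723) T_A=(-30.5591,-2.6048) T_B=(-19.2811,-1.0108) sweep=158.6199

bisector direction at 278.0447° = (0.139946,-0.990159)
center distance |VC| = r/sin(θ/2) = 5.795615/sin(10.6900°) = 31.243886
C = V + |VC|·bis = (-24.7696,-2.8723)
T_A = V + ((C−V)·d_A)·d_A = V + 30.7016·d_A = (-30.5591,-2.6048)
T_B = V + ((C−V)·d_B)·d_B = V + 30.7016·d_B = (-19.2811,-1.0108)
sweep = 180° − θ = 158.6199°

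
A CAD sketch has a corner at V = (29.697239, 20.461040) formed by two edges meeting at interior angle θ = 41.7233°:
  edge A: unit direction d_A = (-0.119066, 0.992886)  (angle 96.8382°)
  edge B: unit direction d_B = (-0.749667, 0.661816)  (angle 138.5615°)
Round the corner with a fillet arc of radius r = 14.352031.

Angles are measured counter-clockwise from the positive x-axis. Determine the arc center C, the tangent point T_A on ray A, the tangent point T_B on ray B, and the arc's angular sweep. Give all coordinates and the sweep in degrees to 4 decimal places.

center=(10.9633,56.1442) T_A=(25.2132,57.8530) T_B=(1.4649,45.3849) sweep=138.2767

bisector direction at 117.6998° = (-0.464840,0.885395)
center distance |VC| = r/sin(θ/2) = 14.352031/sin(20.8617°) = 40.301944
C = V + |VC|·bis = (10.9633,56.1442)
T_A = V + ((C−V)·d_A)·d_A = V + 37.6599·d_A = (25.2132,57.8530)
T_B = V + ((C−V)·d_B)·d_B = V + 37.6599·d_B = (1.4649,45.3849)
sweep = 180° − θ = 138.2767°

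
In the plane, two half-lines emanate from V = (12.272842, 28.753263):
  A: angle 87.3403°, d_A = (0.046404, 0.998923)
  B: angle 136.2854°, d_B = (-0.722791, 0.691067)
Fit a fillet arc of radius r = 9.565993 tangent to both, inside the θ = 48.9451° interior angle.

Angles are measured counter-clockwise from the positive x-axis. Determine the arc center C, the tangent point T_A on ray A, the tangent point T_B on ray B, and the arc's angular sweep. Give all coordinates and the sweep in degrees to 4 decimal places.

bisector direction at 111.8128° = (-0.371576,0.928403)
center distance |VC| = r/sin(θ/2) = 9.565993/sin(24.4725°) = 23.091915
C = V + |VC|·bis = (3.6924,50.1919)
T_A = V + ((C−V)·d_A)·d_A = V + 21.0173·d_A = (13.2481,49.7480)
T_B = V + ((C−V)·d_B)·d_B = V + 21.0173·d_B = (-2.9183,43.2776)
sweep = 180° − θ = 131.0549°

center=(3.6924,50.1919) T_A=(13.2481,49.7480) T_B=(-2.9183,43.2776) sweep=131.0549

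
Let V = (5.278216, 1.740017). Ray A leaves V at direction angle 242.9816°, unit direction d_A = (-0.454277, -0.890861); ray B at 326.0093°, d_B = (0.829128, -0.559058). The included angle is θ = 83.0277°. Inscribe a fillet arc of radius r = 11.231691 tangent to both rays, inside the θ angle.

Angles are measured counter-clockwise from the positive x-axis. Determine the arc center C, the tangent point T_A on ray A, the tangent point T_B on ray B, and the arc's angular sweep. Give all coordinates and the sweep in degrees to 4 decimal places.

bisector direction at 284.4955° = (0.250303,-0.968168)
center distance |VC| = r/sin(θ/2) = 11.231691/sin(41.5138°) = 16.945795
C = V + |VC|·bis = (9.5198,-14.6664)
T_A = V + ((C−V)·d_A)·d_A = V + 12.6889·d_A = (-0.4861,-9.5641)
T_B = V + ((C−V)·d_B)·d_B = V + 12.6889·d_B = (15.7990,-5.3538)
sweep = 180° − θ = 96.9723°

center=(9.5198,-14.6664) T_A=(-0.4861,-9.5641) T_B=(15.7990,-5.3538) sweep=96.9723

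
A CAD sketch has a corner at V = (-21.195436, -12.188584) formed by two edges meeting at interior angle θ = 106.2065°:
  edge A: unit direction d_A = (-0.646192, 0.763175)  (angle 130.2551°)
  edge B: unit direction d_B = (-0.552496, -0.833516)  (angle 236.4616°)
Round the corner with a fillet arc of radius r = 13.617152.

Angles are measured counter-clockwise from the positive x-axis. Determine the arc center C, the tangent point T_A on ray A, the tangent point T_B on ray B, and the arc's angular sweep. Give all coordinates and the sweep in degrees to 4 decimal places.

center=(-38.1936,-13.1861) T_A=(-27.8014,-4.3868) T_B=(-26.8435,-20.7095) sweep=73.7935

bisector direction at 183.3584° = (-0.998283,-0.058581)
center distance |VC| = r/sin(θ/2) = 13.617152/sin(53.1033°) = 17.027427
C = V + |VC|·bis = (-38.1936,-13.1861)
T_A = V + ((C−V)·d_A)·d_A = V + 10.2228·d_A = (-27.8014,-4.3868)
T_B = V + ((C−V)·d_B)·d_B = V + 10.2228·d_B = (-26.8435,-20.7095)
sweep = 180° − θ = 73.7935°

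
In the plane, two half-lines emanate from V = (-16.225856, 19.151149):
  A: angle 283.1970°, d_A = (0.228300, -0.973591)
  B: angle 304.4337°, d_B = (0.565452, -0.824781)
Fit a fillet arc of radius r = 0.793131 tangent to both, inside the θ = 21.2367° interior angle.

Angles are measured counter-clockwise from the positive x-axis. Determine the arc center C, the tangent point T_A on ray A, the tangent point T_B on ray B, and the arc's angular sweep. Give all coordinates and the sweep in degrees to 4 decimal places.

center=(-14.4878,15.2134) T_A=(-15.2600,15.0323) T_B=(-13.8337,15.6619) sweep=158.7633

bisector direction at 293.8153° = (0.403790,-0.914852)
center distance |VC| = r/sin(θ/2) = 0.793131/sin(10.6183°) = 4.304269
C = V + |VC|·bis = (-14.4878,15.2134)
T_A = V + ((C−V)·d_A)·d_A = V + 4.2306·d_A = (-15.2600,15.0323)
T_B = V + ((C−V)·d_B)·d_B = V + 4.2306·d_B = (-13.8337,15.6619)
sweep = 180° − θ = 158.7633°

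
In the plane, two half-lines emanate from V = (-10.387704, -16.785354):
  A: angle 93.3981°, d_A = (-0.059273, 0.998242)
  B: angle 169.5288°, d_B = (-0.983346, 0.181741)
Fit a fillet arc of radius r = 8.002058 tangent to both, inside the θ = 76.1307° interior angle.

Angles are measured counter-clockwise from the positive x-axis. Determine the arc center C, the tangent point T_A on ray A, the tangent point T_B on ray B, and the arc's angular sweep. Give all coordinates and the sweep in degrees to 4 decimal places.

bisector direction at 131.4634° = (-0.662142,0.749378)
center distance |VC| = r/sin(θ/2) = 8.002058/sin(38.0654°) = 12.978558
C = V + |VC|·bis = (-18.9814,-7.0595)
T_A = V + ((C−V)·d_A)·d_A = V + 10.2181·d_A = (-10.9934,-6.5852)
T_B = V + ((C−V)·d_B)·d_B = V + 10.2181·d_B = (-20.4357,-14.9283)
sweep = 180° − θ = 103.8693°

center=(-18.9814,-7.0595) T_A=(-10.9934,-6.5852) T_B=(-20.4357,-14.9283) sweep=103.8693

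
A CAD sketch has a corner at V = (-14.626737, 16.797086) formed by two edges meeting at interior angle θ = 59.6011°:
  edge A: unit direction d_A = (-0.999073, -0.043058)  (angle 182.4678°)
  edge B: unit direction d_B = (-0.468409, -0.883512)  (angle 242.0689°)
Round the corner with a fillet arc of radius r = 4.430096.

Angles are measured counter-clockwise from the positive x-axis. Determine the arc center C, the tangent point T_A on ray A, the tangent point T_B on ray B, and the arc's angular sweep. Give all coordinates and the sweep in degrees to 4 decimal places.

bisector direction at 212.2684° = (-0.845557,-0.533885)
center distance |VC| = r/sin(θ/2) = 4.430096/sin(29.8006°) = 8.913992
C = V + |VC|·bis = (-22.1640,12.0380)
T_A = V + ((C−V)·d_A)·d_A = V + 7.7352·d_A = (-22.3548,16.4640)
T_B = V + ((C−V)·d_B)·d_B = V + 7.7352·d_B = (-18.2500,9.9629)
sweep = 180° − θ = 120.3989°

center=(-22.1640,12.0380) T_A=(-22.3548,16.4640) T_B=(-18.2500,9.9629) sweep=120.3989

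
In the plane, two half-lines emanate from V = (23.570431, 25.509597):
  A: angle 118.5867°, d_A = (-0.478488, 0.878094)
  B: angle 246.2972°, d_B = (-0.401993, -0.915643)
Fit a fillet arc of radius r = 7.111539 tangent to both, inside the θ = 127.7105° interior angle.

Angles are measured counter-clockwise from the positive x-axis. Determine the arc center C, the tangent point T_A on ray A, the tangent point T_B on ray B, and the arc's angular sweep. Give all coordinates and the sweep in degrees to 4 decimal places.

bisector direction at 182.4419° = (-0.999092,-0.042607)
center distance |VC| = r/sin(θ/2) = 7.111539/sin(63.8552°) = 7.922099
C = V + |VC|·bis = (15.6555,25.1721)
T_A = V + ((C−V)·d_A)·d_A = V + 3.4908·d_A = (21.9001,28.5748)
T_B = V + ((C−V)·d_B)·d_B = V + 3.4908·d_B = (22.1672,22.3133)
sweep = 180° − θ = 52.2895°

center=(15.6555,25.1721) T_A=(21.9001,28.5748) T_B=(22.1672,22.3133) sweep=52.2895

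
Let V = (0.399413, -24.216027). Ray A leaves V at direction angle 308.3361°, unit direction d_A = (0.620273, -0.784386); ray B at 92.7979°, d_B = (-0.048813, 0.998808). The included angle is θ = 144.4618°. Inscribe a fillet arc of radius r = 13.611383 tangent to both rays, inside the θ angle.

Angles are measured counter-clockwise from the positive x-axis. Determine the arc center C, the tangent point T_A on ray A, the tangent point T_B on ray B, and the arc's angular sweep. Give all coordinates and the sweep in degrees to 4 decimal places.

center=(13.7816,-19.1948) T_A=(3.1051,-27.6375) T_B=(0.1865,-19.8592) sweep=35.5382

bisector direction at 20.5670° = (0.936262,0.351302)
center distance |VC| = r/sin(θ/2) = 13.611383/sin(72.2309°) = 14.293255
C = V + |VC|·bis = (13.7816,-19.1948)
T_A = V + ((C−V)·d_A)·d_A = V + 4.3620·d_A = (3.1051,-27.6375)
T_B = V + ((C−V)·d_B)·d_B = V + 4.3620·d_B = (0.1865,-19.8592)
sweep = 180° − θ = 35.5382°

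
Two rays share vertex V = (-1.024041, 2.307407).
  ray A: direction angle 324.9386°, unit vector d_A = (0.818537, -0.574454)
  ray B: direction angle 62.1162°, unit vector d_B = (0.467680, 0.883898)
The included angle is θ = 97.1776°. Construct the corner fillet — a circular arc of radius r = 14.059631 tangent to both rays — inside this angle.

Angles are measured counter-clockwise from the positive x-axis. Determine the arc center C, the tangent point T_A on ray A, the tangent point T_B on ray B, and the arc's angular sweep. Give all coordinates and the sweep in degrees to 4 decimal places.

bisector direction at 13.5274° = (0.972258,0.233910)
center distance |VC| = r/sin(θ/2) = 14.059631/sin(48.5888°) = 18.746630
C = V + |VC|·bis = (17.2025,6.6924)
T_A = V + ((C−V)·d_A)·d_A = V + 12.4001·d_A = (9.1259,-4.8159)
T_B = V + ((C−V)·d_B)·d_B = V + 12.4001·d_B = (4.7752,13.2678)
sweep = 180° − θ = 82.8224°

center=(17.2025,6.6924) T_A=(9.1259,-4.8159) T_B=(4.7752,13.2678) sweep=82.8224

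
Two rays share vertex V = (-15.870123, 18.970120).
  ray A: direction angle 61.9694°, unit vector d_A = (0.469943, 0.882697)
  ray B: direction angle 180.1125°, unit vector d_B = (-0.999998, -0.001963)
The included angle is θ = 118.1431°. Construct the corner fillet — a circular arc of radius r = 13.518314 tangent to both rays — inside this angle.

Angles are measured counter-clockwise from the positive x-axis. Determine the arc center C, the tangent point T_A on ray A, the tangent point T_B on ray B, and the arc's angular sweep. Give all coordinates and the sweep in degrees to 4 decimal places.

bisector direction at 121.0409° = (-0.515651,0.856799)
center distance |VC| = r/sin(θ/2) = 13.518314/sin(59.0716°) = 15.759104
C = V + |VC|·bis = (-23.9963,32.4725)
T_A = V + ((C−V)·d_A)·d_A = V + 8.0997·d_A = (-12.0637,26.1197)
T_B = V + ((C−V)·d_B)·d_B = V + 8.0997·d_B = (-23.9698,18.9542)
sweep = 180° − θ = 61.8569°

center=(-23.9963,32.4725) T_A=(-12.0637,26.1197) T_B=(-23.9698,18.9542) sweep=61.8569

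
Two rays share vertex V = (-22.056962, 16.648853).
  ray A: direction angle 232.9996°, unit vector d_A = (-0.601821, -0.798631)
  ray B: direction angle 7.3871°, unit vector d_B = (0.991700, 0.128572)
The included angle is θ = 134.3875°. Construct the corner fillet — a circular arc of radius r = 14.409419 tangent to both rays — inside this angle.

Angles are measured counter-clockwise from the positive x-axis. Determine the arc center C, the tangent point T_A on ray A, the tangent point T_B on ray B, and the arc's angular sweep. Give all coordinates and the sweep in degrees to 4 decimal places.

bisector direction at 300.1934° = (0.502920,-0.864333)
center distance |VC| = r/sin(θ/2) = 14.409419/sin(67.1937°) = 15.631474
C = V + |VC|·bis = (-14.1956,3.1381)
T_A = V + ((C−V)·d_A)·d_A = V + 6.0590·d_A = (-25.7034,11.8099)
T_B = V + ((C−V)·d_B)·d_B = V + 6.0590·d_B = (-16.0482,17.4279)
sweep = 180° − θ = 45.6125°

center=(-14.1956,3.1381) T_A=(-25.7034,11.8099) T_B=(-16.0482,17.4279) sweep=45.6125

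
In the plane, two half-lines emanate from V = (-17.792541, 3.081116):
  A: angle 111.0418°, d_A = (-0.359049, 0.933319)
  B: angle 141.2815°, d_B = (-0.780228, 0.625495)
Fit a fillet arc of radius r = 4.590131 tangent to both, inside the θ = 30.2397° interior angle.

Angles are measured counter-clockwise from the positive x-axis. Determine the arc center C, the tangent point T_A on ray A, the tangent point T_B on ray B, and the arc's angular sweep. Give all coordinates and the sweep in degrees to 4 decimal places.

bisector direction at 126.1616° = (-0.590065,0.807355)
center distance |VC| = r/sin(θ/2) = 4.590131/sin(15.1198°) = 17.597565
C = V + |VC|·bis = (-28.1763,17.2886)
T_A = V + ((C−V)·d_A)·d_A = V + 16.9884·d_A = (-23.8922,18.9367)
T_B = V + ((C−V)·d_B)·d_B = V + 16.9884·d_B = (-31.0474,13.7073)
sweep = 180° − θ = 149.7603°

center=(-28.1763,17.2886) T_A=(-23.8922,18.9367) T_B=(-31.0474,13.7073) sweep=149.7603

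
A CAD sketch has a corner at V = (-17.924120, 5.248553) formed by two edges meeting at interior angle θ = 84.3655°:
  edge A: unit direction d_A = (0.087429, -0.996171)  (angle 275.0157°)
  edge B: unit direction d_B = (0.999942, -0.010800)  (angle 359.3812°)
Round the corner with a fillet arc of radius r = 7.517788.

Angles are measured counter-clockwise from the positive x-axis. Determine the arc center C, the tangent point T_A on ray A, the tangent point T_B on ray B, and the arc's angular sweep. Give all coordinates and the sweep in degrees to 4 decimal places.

center=(-9.7098,-2.3584) T_A=(-17.1988,-3.0157) T_B=(-9.6286,5.1590) sweep=95.6345

bisector direction at 317.1984° = (0.733711,-0.679461)
center distance |VC| = r/sin(θ/2) = 7.517788/sin(42.1827°) = 11.195556
C = V + |VC|·bis = (-9.7098,-2.3584)
T_A = V + ((C−V)·d_A)·d_A = V + 8.2960·d_A = (-17.1988,-3.0157)
T_B = V + ((C−V)·d_B)·d_B = V + 8.2960·d_B = (-9.6286,5.1590)
sweep = 180° − θ = 95.6345°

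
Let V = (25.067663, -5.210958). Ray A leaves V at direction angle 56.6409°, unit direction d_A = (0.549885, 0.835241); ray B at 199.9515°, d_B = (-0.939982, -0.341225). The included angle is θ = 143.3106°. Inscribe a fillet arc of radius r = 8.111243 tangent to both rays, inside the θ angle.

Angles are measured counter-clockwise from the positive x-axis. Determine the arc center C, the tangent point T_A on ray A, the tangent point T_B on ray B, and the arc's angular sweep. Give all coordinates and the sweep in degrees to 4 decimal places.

center=(19.7718,1.4957) T_A=(26.5466,-2.9645) T_B=(22.5395,-6.1287) sweep=36.6894

bisector direction at 128.2962° = (-0.619727,0.784817)
center distance |VC| = r/sin(θ/2) = 8.111243/sin(71.6553°) = 8.545525
C = V + |VC|·bis = (19.7718,1.4957)
T_A = V + ((C−V)·d_A)·d_A = V + 2.6896·d_A = (26.5466,-2.9645)
T_B = V + ((C−V)·d_B)·d_B = V + 2.6896·d_B = (22.5395,-6.1287)
sweep = 180° − θ = 36.6894°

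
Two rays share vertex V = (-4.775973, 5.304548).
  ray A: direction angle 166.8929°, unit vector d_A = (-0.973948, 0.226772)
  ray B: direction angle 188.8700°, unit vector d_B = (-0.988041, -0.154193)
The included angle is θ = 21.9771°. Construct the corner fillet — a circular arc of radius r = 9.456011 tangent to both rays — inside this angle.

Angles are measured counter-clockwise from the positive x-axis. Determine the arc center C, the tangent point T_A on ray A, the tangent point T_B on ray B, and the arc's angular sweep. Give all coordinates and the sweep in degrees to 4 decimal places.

bisector direction at 177.8814° = (-0.999316,0.036967)
center distance |VC| = r/sin(θ/2) = 9.456011/sin(10.9886°) = 49.608473
C = V + |VC|·bis = (-54.3505,7.1384)
T_A = V + ((C−V)·d_A)·d_A = V + 48.6989·d_A = (-52.2062,16.3481)
T_B = V + ((C−V)·d_B)·d_B = V + 48.6989·d_B = (-52.8925,-2.2045)
sweep = 180° − θ = 158.0229°

center=(-54.3505,7.1384) T_A=(-52.2062,16.3481) T_B=(-52.8925,-2.2045) sweep=158.0229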